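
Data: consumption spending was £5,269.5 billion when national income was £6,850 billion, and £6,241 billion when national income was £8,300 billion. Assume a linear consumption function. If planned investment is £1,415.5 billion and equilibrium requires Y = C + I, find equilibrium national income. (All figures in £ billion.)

Y = 6350

MPC = (6241 − 5269.5)/(8300 − 6850) = 971.5/1450 = 0.67
a = 5269.5 − 0.67(6850) = 680
Equilibrium: Y = 680 + 0.67Y + 1415.5
0.33Y = 2095.5, so Y = 2095.5/0.33 = 6350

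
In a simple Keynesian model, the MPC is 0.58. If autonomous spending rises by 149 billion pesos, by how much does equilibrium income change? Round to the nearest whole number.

The multiplier is 1/(1 − MPC) = 1/0.42.
ΔY = 149/0.42 = 354.76 ≈ 355

ΔY ≈ 355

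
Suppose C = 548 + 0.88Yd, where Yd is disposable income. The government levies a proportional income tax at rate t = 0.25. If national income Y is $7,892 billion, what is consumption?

C = 5756.72

Yd = (1 − 0.25)(7892) = 0.75(7892) = 5919
C = 548 + 0.88(5919) = 548 + 5208.72 = 5756.72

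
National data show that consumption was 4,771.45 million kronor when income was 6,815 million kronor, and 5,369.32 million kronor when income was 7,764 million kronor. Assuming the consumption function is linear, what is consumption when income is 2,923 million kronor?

MPC = (5369.32 − 4771.45)/(7764 − 6815) = 597.87/949 = 0.63
a = 4771.45 − 0.63(6815) = 4771.45 − 4293.45 = 478
C = 478 + 0.63(2923) = 478 + 1841.49 = 2319.49

C = 2319.49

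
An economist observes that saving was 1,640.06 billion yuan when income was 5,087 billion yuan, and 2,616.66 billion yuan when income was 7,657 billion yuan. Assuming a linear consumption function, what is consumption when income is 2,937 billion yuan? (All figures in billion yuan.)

MPS = ΔS/ΔY = (2616.66 − 1640.06)/(7657 − 5087) = 976.6/2570 = 0.38
MPC = 1 − MPS = 0.62
Autonomous saving = 1640.06 − 0.38(5087) = -293, so a = 293
C = 293 + 0.62(2937) = 293 + 1820.94 = 2113.94

C = 2113.94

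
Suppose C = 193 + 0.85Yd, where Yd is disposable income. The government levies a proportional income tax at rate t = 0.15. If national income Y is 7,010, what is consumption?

C = 5257.725

Yd = (1 − 0.15)(7010) = 0.85(7010) = 5958.5
C = 193 + 0.85(5958.5) = 193 + 5064.725 = 5257.725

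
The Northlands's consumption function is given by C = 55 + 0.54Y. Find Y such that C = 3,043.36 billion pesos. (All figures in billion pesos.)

Y = 5534

55 + 0.54Y = 3043.36
0.54Y = 2988.36, so Y = 2988.36/0.54 = 5534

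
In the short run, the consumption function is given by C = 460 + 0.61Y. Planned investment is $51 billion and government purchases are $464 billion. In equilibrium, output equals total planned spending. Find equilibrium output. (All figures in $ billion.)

Y = 2500

Y = C + I + G = 460 + 0.61Y + 51 + 464
Y − 0.61Y = 975
0.39Y = 975, so Y = 975/0.39 = 2500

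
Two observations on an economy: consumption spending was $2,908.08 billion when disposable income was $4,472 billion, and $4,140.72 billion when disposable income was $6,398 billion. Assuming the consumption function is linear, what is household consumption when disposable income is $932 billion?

C = 642.48

MPC = (4140.72 − 2908.08)/(6398 − 4472) = 1232.64/1926 = 0.64
a = 2908.08 − 0.64(4472) = 2908.08 − 2862.08 = 46
C = 46 + 0.64(932) = 46 + 596.48 = 642.48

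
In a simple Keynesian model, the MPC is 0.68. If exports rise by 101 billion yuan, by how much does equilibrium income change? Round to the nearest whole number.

ΔY ≈ 316

The multiplier is 1/(1 − MPC) = 1/0.32.
ΔY = 101/0.32 = 315.63 ≈ 316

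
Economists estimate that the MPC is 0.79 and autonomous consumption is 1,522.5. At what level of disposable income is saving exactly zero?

Y = 7250

At break-even, C = Y: 1522.5 + 0.79Y = Y
0.21Y = 1522.5, so Y = 1522.5/0.21 = 7250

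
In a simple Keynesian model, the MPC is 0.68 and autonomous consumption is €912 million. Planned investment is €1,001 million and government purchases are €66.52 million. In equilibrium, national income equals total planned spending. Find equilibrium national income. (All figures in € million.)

Y = C + I + G = 912 + 0.68Y + 1001 + 66.52
Y − 0.68Y = 1979.52
0.32Y = 1979.52, so Y = 1979.52/0.32 = 6186

Y = 6186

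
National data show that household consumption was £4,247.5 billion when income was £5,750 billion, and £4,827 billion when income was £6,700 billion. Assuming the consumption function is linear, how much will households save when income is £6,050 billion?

S = 1619.5

MPC = (4827 − 4247.5)/(6700 − 5750) = 579.5/950 = 0.61
a = 4247.5 − 0.61(5750) = 4247.5 − 3507.5 = 740
C = 740 + 0.61(6050) = 4430.5
S = 6050 − 4430.5 = 1619.5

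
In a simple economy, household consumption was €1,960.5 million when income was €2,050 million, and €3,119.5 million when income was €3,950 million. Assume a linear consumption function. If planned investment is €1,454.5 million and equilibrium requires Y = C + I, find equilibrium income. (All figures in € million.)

MPC = (3119.5 − 1960.5)/(3950 − 2050) = 1159/1900 = 0.61
a = 1960.5 − 0.61(2050) = 710
Equilibrium: Y = 710 + 0.61Y + 1454.5
0.39Y = 2164.5, so Y = 2164.5/0.39 = 5550

Y = 5550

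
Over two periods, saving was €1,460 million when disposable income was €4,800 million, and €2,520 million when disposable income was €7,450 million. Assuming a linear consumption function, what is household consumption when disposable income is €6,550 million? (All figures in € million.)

MPS = ΔS/ΔY = (2520 − 1460)/(7450 − 4800) = 1060/2650 = 0.4
MPC = 1 − MPS = 0.6
Autonomous saving = 1460 − 0.4(4800) = -460, so a = 460
C = 460 + 0.6(6550) = 460 + 3930 = 4390

C = 4390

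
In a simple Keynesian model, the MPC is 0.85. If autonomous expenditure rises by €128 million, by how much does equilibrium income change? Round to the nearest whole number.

ΔY ≈ 853

The multiplier is 1/(1 − MPC) = 1/0.15.
ΔY = 128/0.15 = 853.33 ≈ 853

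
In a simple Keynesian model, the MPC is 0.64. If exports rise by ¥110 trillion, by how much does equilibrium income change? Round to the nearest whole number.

The multiplier is 1/(1 − MPC) = 1/0.36.
ΔY = 110/0.36 = 305.56 ≈ 306

ΔY ≈ 306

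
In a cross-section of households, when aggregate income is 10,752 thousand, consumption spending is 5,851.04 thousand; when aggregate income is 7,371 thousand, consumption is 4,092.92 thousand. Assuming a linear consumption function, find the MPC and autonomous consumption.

MPC = ΔC/ΔY = (5851.04 − 4092.92)/(10752 − 7371) = 1758.12/3381 = 0.52
a = C − MPC·Y = 4092.92 − 0.52(7371) = 4092.92 − 3832.92 = 260

MPC = 0.52; a = 260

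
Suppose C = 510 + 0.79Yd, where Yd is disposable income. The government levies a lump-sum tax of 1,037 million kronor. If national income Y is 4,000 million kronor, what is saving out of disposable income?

S = 112.23

Yd = Y − T = 4000 − 1037 = 2963
C = 510 + 0.79(2963) = 510 + 2340.77 = 2850.77
S = Yd − C = 2963 − 2850.77 = 112.23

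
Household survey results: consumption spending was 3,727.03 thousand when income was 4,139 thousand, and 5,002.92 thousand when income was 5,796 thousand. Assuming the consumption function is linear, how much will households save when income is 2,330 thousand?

MPC = (5002.92 − 3727.03)/(5796 − 4139) = 1275.89/1657 = 0.77
a = 3727.03 − 0.77(4139) = 3727.03 − 3187.03 = 540
C = 540 + 0.77(2330) = 2334.1
S = 2330 − 2334.1 = -4.1

S = -4.1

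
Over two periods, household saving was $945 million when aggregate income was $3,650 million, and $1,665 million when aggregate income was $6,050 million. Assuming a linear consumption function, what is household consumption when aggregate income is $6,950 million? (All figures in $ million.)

C = 5015

MPS = ΔS/ΔY = (1665 − 945)/(6050 − 3650) = 720/2400 = 0.3
MPC = 1 − MPS = 0.7
Autonomous saving = 945 − 0.3(3650) = -150, so a = 150
C = 150 + 0.7(6950) = 150 + 4865 = 5015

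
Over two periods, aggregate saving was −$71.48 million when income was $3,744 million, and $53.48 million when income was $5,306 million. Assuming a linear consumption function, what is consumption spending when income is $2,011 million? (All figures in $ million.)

MPS = ΔS/ΔY = (53.48 − (-71.48))/(5306 − 3744) = 124.96/1562 = 0.08
MPC = 1 − MPS = 0.92
Autonomous saving = -71.48 − 0.08(3744) = -371, so a = 371
C = 371 + 0.92(2011) = 371 + 1850.12 = 2221.12

C = 2221.12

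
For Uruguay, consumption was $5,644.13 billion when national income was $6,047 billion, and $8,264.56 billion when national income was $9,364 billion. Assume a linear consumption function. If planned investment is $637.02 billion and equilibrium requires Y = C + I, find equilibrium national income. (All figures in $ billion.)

Y = 7162

MPC = (8264.56 − 5644.13)/(9364 − 6047) = 2620.43/3317 = 0.79
a = 5644.13 − 0.79(6047) = 867
Equilibrium: Y = 867 + 0.79Y + 637.02
0.21Y = 1504.02, so Y = 1504.02/0.21 = 7162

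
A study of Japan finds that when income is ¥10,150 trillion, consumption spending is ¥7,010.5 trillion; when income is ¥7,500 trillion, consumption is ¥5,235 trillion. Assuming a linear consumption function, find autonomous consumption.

a = 210

MPC = ΔC/ΔY = (7010.5 − 5235)/(10150 − 7500) = 1775.5/2650 = 0.67
a = C − MPC·Y = 5235 − 0.67(7500) = 5235 − 5025 = 210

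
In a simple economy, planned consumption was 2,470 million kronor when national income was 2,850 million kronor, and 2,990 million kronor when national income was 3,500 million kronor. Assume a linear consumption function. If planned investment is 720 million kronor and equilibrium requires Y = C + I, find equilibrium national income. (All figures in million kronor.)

Y = 4550

MPC = (2990 − 2470)/(3500 − 2850) = 520/650 = 0.8
a = 2470 − 0.8(2850) = 190
Equilibrium: Y = 190 + 0.8Y + 720
0.2Y = 910, so Y = 910/0.2 = 4550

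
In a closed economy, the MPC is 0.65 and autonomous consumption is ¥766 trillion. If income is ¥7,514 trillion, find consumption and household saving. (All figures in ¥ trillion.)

C = 766 + 0.65(7514) = 766 + 4884.1 = 5650.1
S = Y − C = 7514 − 5650.1 = 1863.9

C = 5650.1; S = 1863.9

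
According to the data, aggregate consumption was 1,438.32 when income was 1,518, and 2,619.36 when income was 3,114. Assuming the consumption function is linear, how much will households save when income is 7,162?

MPC = (2619.36 − 1438.32)/(3114 − 1518) = 1181.04/1596 = 0.74
a = 1438.32 − 0.74(1518) = 1438.32 − 1123.32 = 315
C = 315 + 0.74(7162) = 5614.88
S = 7162 − 5614.88 = 1547.12

S = 1547.12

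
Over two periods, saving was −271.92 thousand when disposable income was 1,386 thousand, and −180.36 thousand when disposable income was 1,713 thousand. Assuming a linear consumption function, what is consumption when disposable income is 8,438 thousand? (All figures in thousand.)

MPS = ΔS/ΔY = (-180.36 − (-271.92))/(1713 − 1386) = 91.56/327 = 0.28
MPC = 1 − MPS = 0.72
Autonomous saving = -271.92 − 0.28(1386) = -660, so a = 660
C = 660 + 0.72(8438) = 660 + 6075.36 = 6735.36

C = 6735.36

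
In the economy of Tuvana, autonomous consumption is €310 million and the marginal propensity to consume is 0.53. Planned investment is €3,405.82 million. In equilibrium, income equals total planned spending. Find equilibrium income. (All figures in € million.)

Y = 7906

Y = C + I = 310 + 0.53Y + 3405.82
Y − 0.53Y = 3715.82
0.47Y = 3715.82, so Y = 3715.82/0.47 = 7906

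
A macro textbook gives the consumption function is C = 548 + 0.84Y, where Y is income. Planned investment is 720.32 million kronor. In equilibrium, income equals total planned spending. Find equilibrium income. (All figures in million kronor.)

Y = C + I = 548 + 0.84Y + 720.32
Y − 0.84Y = 1268.32
0.16Y = 1268.32, so Y = 1268.32/0.16 = 7927

Y = 7927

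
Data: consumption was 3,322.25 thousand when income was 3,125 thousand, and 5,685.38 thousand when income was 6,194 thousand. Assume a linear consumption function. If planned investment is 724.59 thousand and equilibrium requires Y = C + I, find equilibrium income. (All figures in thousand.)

MPC = (5685.38 − 3322.25)/(6194 − 3125) = 2363.13/3069 = 0.77
a = 3322.25 − 0.77(3125) = 916
Equilibrium: Y = 916 + 0.77Y + 724.59
0.23Y = 1640.59, so Y = 1640.59/0.23 = 7133

Y = 7133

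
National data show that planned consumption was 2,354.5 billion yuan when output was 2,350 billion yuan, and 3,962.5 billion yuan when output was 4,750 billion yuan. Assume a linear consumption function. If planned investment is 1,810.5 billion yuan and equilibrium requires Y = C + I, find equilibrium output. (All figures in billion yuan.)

MPC = (3962.5 − 2354.5)/(4750 − 2350) = 1608/2400 = 0.67
a = 2354.5 − 0.67(2350) = 780
Equilibrium: Y = 780 + 0.67Y + 1810.5
0.33Y = 2590.5, so Y = 2590.5/0.33 = 7850

Y = 7850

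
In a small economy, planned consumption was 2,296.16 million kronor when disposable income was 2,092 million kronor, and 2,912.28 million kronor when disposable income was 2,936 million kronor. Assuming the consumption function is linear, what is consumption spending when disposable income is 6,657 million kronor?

MPC = (2912.28 − 2296.16)/(2936 − 2092) = 616.12/844 = 0.73
a = 2296.16 − 0.73(2092) = 2296.16 − 1527.16 = 769
C = 769 + 0.73(6657) = 769 + 4859.61 = 5628.61

C = 5628.61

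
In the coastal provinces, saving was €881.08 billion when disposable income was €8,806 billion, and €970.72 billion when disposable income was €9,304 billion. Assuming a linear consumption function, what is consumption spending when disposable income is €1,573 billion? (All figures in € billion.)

C = 1993.86

MPS = ΔS/ΔY = (970.72 − 881.08)/(9304 − 8806) = 89.64/498 = 0.18
MPC = 1 − MPS = 0.82
Autonomous saving = 881.08 − 0.18(8806) = -704, so a = 704
C = 704 + 0.82(1573) = 704 + 1289.86 = 1993.86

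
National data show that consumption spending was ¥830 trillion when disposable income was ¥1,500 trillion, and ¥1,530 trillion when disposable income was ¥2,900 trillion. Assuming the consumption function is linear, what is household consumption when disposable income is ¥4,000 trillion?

C = 2080

MPC = (1530 − 830)/(2900 − 1500) = 700/1400 = 0.5
a = 830 − 0.5(1500) = 830 − 750 = 80
C = 80 + 0.5(4000) = 80 + 2000 = 2080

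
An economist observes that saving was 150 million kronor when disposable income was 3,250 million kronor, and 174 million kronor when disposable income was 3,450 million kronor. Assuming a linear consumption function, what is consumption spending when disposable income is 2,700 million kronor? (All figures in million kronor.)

MPS = ΔS/ΔY = (174 − 150)/(3450 − 3250) = 24/200 = 0.12
MPC = 1 − MPS = 0.88
Autonomous saving = 150 − 0.12(3250) = -240, so a = 240
C = 240 + 0.88(2700) = 240 + 2376 = 2616

C = 2616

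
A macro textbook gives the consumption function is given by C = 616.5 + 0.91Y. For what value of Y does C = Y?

Y = 6850

At break-even, C = Y: 616.5 + 0.91Y = Y
0.09Y = 616.5, so Y = 616.5/0.09 = 6850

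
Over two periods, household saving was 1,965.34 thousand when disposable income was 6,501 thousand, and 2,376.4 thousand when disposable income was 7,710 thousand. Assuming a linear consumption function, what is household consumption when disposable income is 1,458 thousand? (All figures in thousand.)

MPS = ΔS/ΔY = (2376.4 − 1965.34)/(7710 − 6501) = 411.06/1209 = 0.34
MPC = 1 − MPS = 0.66
Autonomous saving = 1965.34 − 0.34(6501) = -245, so a = 245
C = 245 + 0.66(1458) = 245 + 962.28 = 1207.28

C = 1207.28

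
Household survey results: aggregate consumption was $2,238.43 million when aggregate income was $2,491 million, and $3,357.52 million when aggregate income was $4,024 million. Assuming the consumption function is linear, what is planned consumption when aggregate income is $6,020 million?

MPC = (3357.52 − 2238.43)/(4024 − 2491) = 1119.09/1533 = 0.73
a = 2238.43 − 0.73(2491) = 2238.43 − 1818.43 = 420
C = 420 + 0.73(6020) = 420 + 4394.6 = 4814.6

C = 4814.6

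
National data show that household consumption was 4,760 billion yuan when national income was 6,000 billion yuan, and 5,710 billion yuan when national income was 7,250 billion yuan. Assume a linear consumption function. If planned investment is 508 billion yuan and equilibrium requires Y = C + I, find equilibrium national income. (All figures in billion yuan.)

Y = 2950

MPC = (5710 − 4760)/(7250 − 6000) = 950/1250 = 0.76
a = 4760 − 0.76(6000) = 200
Equilibrium: Y = 200 + 0.76Y + 508
0.24Y = 708, so Y = 708/0.24 = 2950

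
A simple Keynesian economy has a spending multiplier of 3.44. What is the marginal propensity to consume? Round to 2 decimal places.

k = 1/(1 − MPC), so 1 − MPC = 1/k = 1/3.44 = 0.2907
MPC = 1 − 0.2907 = 0.71

MPC = 0.71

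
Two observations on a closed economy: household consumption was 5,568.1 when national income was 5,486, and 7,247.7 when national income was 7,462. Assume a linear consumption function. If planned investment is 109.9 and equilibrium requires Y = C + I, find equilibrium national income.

MPC = (7247.7 − 5568.1)/(7462 − 5486) = 1679.6/1976 = 0.85
a = 5568.1 − 0.85(5486) = 905
Equilibrium: Y = 905 + 0.85Y + 109.9
0.15Y = 1014.9, so Y = 1014.9/0.15 = 6766

Y = 6766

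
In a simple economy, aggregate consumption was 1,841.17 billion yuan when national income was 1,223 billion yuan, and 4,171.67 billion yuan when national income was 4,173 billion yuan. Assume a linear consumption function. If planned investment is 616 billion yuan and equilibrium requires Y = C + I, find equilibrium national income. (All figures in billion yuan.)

MPC = (4171.67 − 1841.17)/(4173 − 1223) = 2330.5/2950 = 0.79
a = 1841.17 − 0.79(1223) = 875
Equilibrium: Y = 875 + 0.79Y + 616
0.21Y = 1491, so Y = 1491/0.21 = 7100

Y = 7100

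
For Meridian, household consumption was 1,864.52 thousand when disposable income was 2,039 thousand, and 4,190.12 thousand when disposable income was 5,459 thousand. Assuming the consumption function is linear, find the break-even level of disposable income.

MPC = (4190.12 − 1864.52)/(5459 − 2039) = 2325.6/3420 = 0.68
a = 1864.52 − 0.68(2039) = 1864.52 − 1386.52 = 478
Break-even: Y = a/(1−MPC) = 478/0.32 = 1493.75

Y = 1493.75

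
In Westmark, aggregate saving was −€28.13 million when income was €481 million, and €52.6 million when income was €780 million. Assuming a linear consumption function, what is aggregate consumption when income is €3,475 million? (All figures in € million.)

C = 2694.75

MPS = ΔS/ΔY = (52.6 − (-28.13))/(780 − 481) = 80.73/299 = 0.27
MPC = 1 − MPS = 0.73
Autonomous saving = -28.13 − 0.27(481) = -158, so a = 158
C = 158 + 0.73(3475) = 158 + 2536.75 = 2694.75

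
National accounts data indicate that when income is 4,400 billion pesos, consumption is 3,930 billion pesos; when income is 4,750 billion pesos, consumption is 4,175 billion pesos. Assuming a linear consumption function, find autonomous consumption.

MPC = ΔC/ΔY = (4175 − 3930)/(4750 − 4400) = 245/350 = 0.7
a = C − MPC·Y = 3930 − 0.7(4400) = 3930 − 3080 = 850

a = 850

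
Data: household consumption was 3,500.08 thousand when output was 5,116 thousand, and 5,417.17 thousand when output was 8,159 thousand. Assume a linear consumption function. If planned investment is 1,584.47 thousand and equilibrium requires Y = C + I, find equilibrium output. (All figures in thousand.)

Y = 5031

MPC = (5417.17 − 3500.08)/(8159 − 5116) = 1917.09/3043 = 0.63
a = 3500.08 − 0.63(5116) = 277
Equilibrium: Y = 277 + 0.63Y + 1584.47
0.37Y = 1861.47, so Y = 1861.47/0.37 = 5031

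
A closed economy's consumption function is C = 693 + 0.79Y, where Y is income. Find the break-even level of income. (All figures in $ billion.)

At break-even, C = Y: 693 + 0.79Y = Y
0.21Y = 693, so Y = 693/0.21 = 3300

Y = 3300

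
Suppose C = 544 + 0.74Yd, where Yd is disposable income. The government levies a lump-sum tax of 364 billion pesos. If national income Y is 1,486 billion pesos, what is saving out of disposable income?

S = -252.28

Yd = Y − T = 1486 − 364 = 1122
C = 544 + 0.74(1122) = 544 + 830.28 = 1374.28
S = Yd − C = 1122 − 1374.28 = -252.28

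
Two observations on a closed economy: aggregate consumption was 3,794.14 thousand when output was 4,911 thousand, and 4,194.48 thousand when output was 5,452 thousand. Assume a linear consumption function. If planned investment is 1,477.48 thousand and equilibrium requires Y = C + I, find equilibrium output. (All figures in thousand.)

MPC = (4194.48 − 3794.14)/(5452 − 4911) = 400.34/541 = 0.74
a = 3794.14 − 0.74(4911) = 160
Equilibrium: Y = 160 + 0.74Y + 1477.48
0.26Y = 1637.48, so Y = 1637.48/0.26 = 6298

Y = 6298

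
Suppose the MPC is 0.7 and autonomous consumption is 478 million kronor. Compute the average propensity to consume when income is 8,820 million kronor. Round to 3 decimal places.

APC = 0.754

C = 478 + 0.7(8820) = 6652
APC = C/Y = 6652/8820 = 0.754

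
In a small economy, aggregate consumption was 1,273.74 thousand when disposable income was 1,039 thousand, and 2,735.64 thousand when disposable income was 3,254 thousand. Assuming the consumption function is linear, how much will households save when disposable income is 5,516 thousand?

S = 1287.44

MPC = (2735.64 − 1273.74)/(3254 − 1039) = 1461.9/2215 = 0.66
a = 1273.74 − 0.66(1039) = 1273.74 − 685.74 = 588
C = 588 + 0.66(5516) = 4228.56
S = 5516 − 4228.56 = 1287.44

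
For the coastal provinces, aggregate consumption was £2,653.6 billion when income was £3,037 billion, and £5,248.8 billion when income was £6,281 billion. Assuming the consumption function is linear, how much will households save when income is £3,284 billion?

S = 432.8

MPC = (5248.8 − 2653.6)/(6281 − 3037) = 2595.2/3244 = 0.8
a = 2653.6 − 0.8(3037) = 2653.6 − 2429.6 = 224
C = 224 + 0.8(3284) = 2851.2
S = 3284 − 2851.2 = 432.8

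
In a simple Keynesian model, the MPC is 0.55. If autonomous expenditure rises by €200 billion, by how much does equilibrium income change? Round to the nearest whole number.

The multiplier is 1/(1 − MPC) = 1/0.45.
ΔY = 200/0.45 = 444.44 ≈ 444

ΔY ≈ 444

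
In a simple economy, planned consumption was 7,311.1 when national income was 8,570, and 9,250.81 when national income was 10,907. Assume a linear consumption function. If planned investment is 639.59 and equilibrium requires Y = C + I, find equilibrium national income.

Y = 4927

MPC = (9250.81 − 7311.1)/(10907 − 8570) = 1939.71/2337 = 0.83
a = 7311.1 − 0.83(8570) = 198
Equilibrium: Y = 198 + 0.83Y + 639.59
0.17Y = 837.59, so Y = 837.59/0.17 = 4927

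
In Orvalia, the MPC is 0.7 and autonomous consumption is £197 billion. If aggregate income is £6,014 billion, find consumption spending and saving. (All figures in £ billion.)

C = 197 + 0.7(6014) = 197 + 4209.8 = 4406.8
S = Y − C = 6014 − 4406.8 = 1607.2

C = 4406.8; S = 1607.2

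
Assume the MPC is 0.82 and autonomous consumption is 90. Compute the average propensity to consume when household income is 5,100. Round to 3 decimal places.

APC = 0.838

C = 90 + 0.82(5100) = 4272
APC = C/Y = 4272/5100 = 0.838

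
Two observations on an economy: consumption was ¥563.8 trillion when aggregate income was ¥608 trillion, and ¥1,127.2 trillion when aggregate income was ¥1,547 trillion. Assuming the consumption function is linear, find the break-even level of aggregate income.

MPC = (1127.2 − 563.8)/(1547 − 608) = 563.4/939 = 0.6
a = 563.8 − 0.6(608) = 563.8 − 364.8 = 199
Break-even: Y = a/(1−MPC) = 199/0.4 = 497.5

Y = 497.5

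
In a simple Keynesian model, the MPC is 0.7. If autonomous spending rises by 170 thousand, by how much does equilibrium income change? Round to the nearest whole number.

The multiplier is 1/(1 − MPC) = 1/0.3.
ΔY = 170/0.3 = 566.67 ≈ 567

ΔY ≈ 567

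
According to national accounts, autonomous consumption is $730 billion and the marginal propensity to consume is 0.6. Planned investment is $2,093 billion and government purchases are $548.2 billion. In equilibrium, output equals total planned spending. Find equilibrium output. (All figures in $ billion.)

Y = 8428

Y = C + I + G = 730 + 0.6Y + 2093 + 548.2
Y − 0.6Y = 3371.2
0.4Y = 3371.2, so Y = 3371.2/0.4 = 8428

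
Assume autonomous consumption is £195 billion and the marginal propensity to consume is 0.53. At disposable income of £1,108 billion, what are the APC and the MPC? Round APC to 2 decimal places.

APC = 0.71; MPC = 0.53

MPC = 0.53 (the slope of the consumption function)
C = 195 + 0.53(1108) = 782.24, so APC = 782.24/1108 = 0.71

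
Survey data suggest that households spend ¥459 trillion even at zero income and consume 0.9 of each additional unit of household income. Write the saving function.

S = Y − C = Y − (459 + 0.9Y) = -459 + (1 − 0.9)Y

S = -459 + 0.1Y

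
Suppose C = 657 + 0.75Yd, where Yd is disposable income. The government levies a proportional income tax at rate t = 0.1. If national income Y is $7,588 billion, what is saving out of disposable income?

Yd = (1 − 0.1)(7588) = 0.9(7588) = 6829.2
C = 657 + 0.75(6829.2) = 657 + 5121.9 = 5778.9
S = Yd − C = 6829.2 − 5778.9 = 1050.3

S = 1050.3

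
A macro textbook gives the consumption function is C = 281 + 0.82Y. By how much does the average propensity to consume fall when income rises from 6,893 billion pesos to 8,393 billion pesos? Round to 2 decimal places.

At Y = 6893: C = 281 + 0.82(6893) = 5933.26, APC = 5933.26/6893 = 0.861
At Y = 8393: C = 7163.26, APC = 7163.26/8393 = 0.853
Fall in APC = 0.861 − 0.853 = 0.008 ≈ 0.01

ΔAPC = 0.01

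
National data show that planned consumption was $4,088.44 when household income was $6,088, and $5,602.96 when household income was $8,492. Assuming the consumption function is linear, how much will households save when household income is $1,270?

MPC = (5602.96 − 4088.44)/(8492 − 6088) = 1514.52/2404 = 0.63
a = 4088.44 − 0.63(6088) = 4088.44 − 3835.44 = 253
C = 253 + 0.63(1270) = 1053.1
S = 1270 − 1053.1 = 216.9

S = 216.9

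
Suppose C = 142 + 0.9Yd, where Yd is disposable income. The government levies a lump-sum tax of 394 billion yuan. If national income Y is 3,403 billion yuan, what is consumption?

C = 2850.1

Yd = Y − T = 3403 − 394 = 3009
C = 142 + 0.9(3009) = 142 + 2708.1 = 2850.1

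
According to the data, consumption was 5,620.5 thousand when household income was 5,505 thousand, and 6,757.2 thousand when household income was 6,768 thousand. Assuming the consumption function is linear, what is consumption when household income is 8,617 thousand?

MPC = (6757.2 − 5620.5)/(6768 − 5505) = 1136.7/1263 = 0.9
a = 5620.5 − 0.9(5505) = 5620.5 − 4954.5 = 666
C = 666 + 0.9(8617) = 666 + 7755.3 = 8421.3

C = 8421.3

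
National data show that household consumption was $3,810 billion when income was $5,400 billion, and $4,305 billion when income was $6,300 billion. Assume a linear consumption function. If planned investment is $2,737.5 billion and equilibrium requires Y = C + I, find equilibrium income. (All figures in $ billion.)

Y = 7950

MPC = (4305 − 3810)/(6300 − 5400) = 495/900 = 0.55
a = 3810 − 0.55(5400) = 840
Equilibrium: Y = 840 + 0.55Y + 2737.5
0.45Y = 3577.5, so Y = 3577.5/0.45 = 7950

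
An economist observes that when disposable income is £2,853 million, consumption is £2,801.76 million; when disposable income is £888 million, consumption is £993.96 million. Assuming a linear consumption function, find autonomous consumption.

MPC = ΔC/ΔY = (2801.76 − 993.96)/(2853 − 888) = 1807.8/1965 = 0.92
a = C − MPC·Y = 993.96 − 0.92(888) = 993.96 − 816.96 = 177

a = 177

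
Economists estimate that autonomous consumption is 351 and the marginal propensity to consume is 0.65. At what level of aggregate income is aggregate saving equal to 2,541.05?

S = Y − C = -351 + 0.35Y
-351 + 0.35Y = 2541.05, so 0.35Y = 2892.05 and Y = 8263

Y = 8263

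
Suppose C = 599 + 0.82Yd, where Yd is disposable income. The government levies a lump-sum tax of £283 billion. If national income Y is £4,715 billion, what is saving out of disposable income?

S = 198.76

Yd = Y − T = 4715 − 283 = 4432
C = 599 + 0.82(4432) = 599 + 3634.24 = 4233.24
S = Yd − C = 4432 − 4233.24 = 198.76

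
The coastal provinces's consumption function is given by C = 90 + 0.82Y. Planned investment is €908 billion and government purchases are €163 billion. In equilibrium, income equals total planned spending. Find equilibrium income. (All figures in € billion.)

Y = C + I + G = 90 + 0.82Y + 908 + 163
Y − 0.82Y = 1161
0.18Y = 1161, so Y = 1161/0.18 = 6450

Y = 6450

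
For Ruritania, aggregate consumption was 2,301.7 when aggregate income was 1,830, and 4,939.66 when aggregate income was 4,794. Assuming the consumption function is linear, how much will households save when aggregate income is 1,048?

MPC = (4939.66 − 2301.7)/(4794 − 1830) = 2637.96/2964 = 0.89
a = 2301.7 − 0.89(1830) = 2301.7 − 1628.7 = 673
C = 673 + 0.89(1048) = 1605.72
S = 1048 − 1605.72 = -557.72

S = -557.72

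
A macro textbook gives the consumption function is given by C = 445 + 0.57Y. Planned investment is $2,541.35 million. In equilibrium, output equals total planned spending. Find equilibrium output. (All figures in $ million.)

Y = C + I = 445 + 0.57Y + 2541.35
Y − 0.57Y = 2986.35
0.43Y = 2986.35, so Y = 2986.35/0.43 = 6945

Y = 6945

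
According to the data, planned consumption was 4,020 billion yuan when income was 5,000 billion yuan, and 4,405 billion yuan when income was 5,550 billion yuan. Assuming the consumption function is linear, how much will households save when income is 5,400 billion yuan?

S = 1100

MPC = (4405 − 4020)/(5550 − 5000) = 385/550 = 0.7
a = 4020 − 0.7(5000) = 4020 − 3500 = 520
C = 520 + 0.7(5400) = 4300
S = 5400 − 4300 = 1100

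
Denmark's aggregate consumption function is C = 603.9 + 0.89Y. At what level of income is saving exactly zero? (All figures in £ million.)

At break-even, C = Y: 603.9 + 0.89Y = Y
0.11Y = 603.9, so Y = 603.9/0.11 = 5490

Y = 5490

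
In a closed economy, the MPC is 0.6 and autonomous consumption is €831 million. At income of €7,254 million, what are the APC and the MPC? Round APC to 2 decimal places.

APC = 0.71; MPC = 0.6

MPC = 0.6 (the slope of the consumption function)
C = 831 + 0.6(7254) = 5183.4, so APC = 5183.4/7254 = 0.71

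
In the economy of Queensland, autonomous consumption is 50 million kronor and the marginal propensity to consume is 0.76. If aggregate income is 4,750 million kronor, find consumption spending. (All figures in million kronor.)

C = 3660

C = 50 + 0.76(4750) = 50 + 3610 = 3660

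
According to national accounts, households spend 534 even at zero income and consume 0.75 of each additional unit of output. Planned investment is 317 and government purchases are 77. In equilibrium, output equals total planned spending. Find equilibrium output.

Y = C + I + G = 534 + 0.75Y + 317 + 77
Y − 0.75Y = 928
0.25Y = 928, so Y = 928/0.25 = 3712

Y = 3712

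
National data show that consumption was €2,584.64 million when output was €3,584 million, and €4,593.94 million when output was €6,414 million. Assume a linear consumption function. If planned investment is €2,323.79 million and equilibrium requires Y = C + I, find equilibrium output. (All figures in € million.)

MPC = (4593.94 − 2584.64)/(6414 − 3584) = 2009.3/2830 = 0.71
a = 2584.64 − 0.71(3584) = 40
Equilibrium: Y = 40 + 0.71Y + 2323.79
0.29Y = 2363.79, so Y = 2363.79/0.29 = 8151

Y = 8151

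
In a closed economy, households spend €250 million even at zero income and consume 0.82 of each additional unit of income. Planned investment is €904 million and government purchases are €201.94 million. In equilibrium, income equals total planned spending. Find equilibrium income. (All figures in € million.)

Y = C + I + G = 250 + 0.82Y + 904 + 201.94
Y − 0.82Y = 1355.94
0.18Y = 1355.94, so Y = 1355.94/0.18 = 7533

Y = 7533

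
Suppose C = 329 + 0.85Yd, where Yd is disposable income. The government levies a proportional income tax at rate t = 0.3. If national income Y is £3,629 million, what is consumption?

C = 2488.255

Yd = (1 − 0.3)(3629) = 0.7(3629) = 2540.3
C = 329 + 0.85(2540.3) = 329 + 2159.255 = 2488.255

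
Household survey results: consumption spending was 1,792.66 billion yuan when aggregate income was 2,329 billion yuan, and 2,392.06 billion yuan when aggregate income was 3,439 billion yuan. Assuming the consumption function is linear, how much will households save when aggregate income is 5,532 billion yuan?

S = 2009.72

MPC = (2392.06 − 1792.66)/(3439 − 2329) = 599.4/1110 = 0.54
a = 1792.66 − 0.54(2329) = 1792.66 − 1257.66 = 535
C = 535 + 0.54(5532) = 3522.28
S = 5532 − 3522.28 = 2009.72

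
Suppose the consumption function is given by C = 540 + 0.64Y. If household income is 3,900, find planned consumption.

C = 3036

C = 540 + 0.64(3900) = 540 + 2496 = 3036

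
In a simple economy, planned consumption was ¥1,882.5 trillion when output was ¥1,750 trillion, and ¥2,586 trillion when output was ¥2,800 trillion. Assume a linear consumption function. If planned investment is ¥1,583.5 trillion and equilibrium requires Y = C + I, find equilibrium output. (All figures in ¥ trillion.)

Y = 6950

MPC = (2586 − 1882.5)/(2800 − 1750) = 703.5/1050 = 0.67
a = 1882.5 − 0.67(1750) = 710
Equilibrium: Y = 710 + 0.67Y + 1583.5
0.33Y = 2293.5, so Y = 2293.5/0.33 = 6950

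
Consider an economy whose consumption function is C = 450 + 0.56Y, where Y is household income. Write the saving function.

S = -450 + 0.44Y

S = Y − C = Y − (450 + 0.56Y) = -450 + (1 − 0.56)Y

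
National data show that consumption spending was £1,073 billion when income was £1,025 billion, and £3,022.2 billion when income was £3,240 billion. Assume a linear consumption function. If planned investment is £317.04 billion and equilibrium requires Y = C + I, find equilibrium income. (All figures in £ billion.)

MPC = (3022.2 − 1073)/(3240 − 1025) = 1949.2/2215 = 0.88
a = 1073 − 0.88(1025) = 171
Equilibrium: Y = 171 + 0.88Y + 317.04
0.12Y = 488.04, so Y = 488.04/0.12 = 4067

Y = 4067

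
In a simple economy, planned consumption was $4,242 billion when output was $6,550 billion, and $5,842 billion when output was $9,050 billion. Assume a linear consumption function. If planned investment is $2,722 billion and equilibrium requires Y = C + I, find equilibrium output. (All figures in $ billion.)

MPC = (5842 − 4242)/(9050 − 6550) = 1600/2500 = 0.64
a = 4242 − 0.64(6550) = 50
Equilibrium: Y = 50 + 0.64Y + 2722
0.36Y = 2772, so Y = 2772/0.36 = 7700

Y = 7700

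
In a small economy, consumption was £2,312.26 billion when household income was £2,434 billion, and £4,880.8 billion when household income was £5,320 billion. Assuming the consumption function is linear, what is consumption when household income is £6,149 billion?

MPC = (4880.8 − 2312.26)/(5320 − 2434) = 2568.54/2886 = 0.89
a = 2312.26 − 0.89(2434) = 2312.26 − 2166.26 = 146
C = 146 + 0.89(6149) = 146 + 5472.61 = 5618.61

C = 5618.61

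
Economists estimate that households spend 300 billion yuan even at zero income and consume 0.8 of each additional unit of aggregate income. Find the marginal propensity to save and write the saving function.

MPS = 1 − MPC = 1 − 0.8 = 0.2
S = Y − C = -300 + 0.2Y

MPS = 0.2; S = -300 + 0.2Y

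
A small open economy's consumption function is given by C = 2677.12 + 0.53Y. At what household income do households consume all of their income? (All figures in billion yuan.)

At break-even, C = Y: 2677.12 + 0.53Y = Y
0.47Y = 2677.12, so Y = 2677.12/0.47 = 5696

Y = 5696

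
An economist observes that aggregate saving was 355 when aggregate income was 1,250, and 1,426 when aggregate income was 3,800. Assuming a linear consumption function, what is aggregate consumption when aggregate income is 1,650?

C = 1127

MPS = ΔS/ΔY = (1426 − 355)/(3800 − 1250) = 1071/2550 = 0.42
MPC = 1 − MPS = 0.58
Autonomous saving = 355 − 0.42(1250) = -170, so a = 170
C = 170 + 0.58(1650) = 170 + 957 = 1127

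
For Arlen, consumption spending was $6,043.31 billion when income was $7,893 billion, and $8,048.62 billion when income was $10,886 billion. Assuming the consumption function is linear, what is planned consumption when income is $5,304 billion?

MPC = (8048.62 − 6043.31)/(10886 − 7893) = 2005.31/2993 = 0.67
a = 6043.31 − 0.67(7893) = 6043.31 − 5288.31 = 755
C = 755 + 0.67(5304) = 755 + 3553.68 = 4308.68

C = 4308.68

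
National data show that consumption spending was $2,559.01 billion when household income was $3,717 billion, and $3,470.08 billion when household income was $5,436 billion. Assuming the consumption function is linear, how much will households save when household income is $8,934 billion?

S = 3609.98

MPC = (3470.08 − 2559.01)/(5436 − 3717) = 911.07/1719 = 0.53
a = 2559.01 − 0.53(3717) = 2559.01 − 1970.01 = 589
C = 589 + 0.53(8934) = 5324.02
S = 8934 − 5324.02 = 3609.98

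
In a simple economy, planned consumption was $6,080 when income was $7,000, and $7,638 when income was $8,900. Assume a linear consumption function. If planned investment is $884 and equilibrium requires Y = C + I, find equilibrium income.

Y = 6800

MPC = (7638 − 6080)/(8900 − 7000) = 1558/1900 = 0.82
a = 6080 − 0.82(7000) = 340
Equilibrium: Y = 340 + 0.82Y + 884
0.18Y = 1224, so Y = 1224/0.18 = 6800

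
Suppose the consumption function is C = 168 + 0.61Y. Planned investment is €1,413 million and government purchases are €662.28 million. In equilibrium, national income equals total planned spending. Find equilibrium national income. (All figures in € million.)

Y = C + I + G = 168 + 0.61Y + 1413 + 662.28
Y − 0.61Y = 2243.28
0.39Y = 2243.28, so Y = 2243.28/0.39 = 5752

Y = 5752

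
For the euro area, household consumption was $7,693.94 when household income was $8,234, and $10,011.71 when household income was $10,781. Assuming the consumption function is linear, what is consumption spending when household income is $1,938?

MPC = (10011.71 − 7693.94)/(10781 − 8234) = 2317.77/2547 = 0.91
a = 7693.94 − 0.91(8234) = 7693.94 − 7492.94 = 201
C = 201 + 0.91(1938) = 201 + 1763.58 = 1964.58

C = 1964.58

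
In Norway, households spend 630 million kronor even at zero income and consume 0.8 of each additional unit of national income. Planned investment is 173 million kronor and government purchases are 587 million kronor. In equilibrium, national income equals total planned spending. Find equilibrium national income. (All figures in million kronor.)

Y = 6950

Y = C + I + G = 630 + 0.8Y + 173 + 587
Y − 0.8Y = 1390
0.2Y = 1390, so Y = 1390/0.2 = 6950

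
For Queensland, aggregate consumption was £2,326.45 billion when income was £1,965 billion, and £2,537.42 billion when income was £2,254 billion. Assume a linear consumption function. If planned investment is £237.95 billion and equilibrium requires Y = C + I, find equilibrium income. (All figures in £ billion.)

MPC = (2537.42 − 2326.45)/(2254 − 1965) = 210.97/289 = 0.73
a = 2326.45 − 0.73(1965) = 892
Equilibrium: Y = 892 + 0.73Y + 237.95
0.27Y = 1129.95, so Y = 1129.95/0.27 = 4185

Y = 4185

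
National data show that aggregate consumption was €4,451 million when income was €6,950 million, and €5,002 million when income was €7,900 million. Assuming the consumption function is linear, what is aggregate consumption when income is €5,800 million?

MPC = (5002 − 4451)/(7900 − 6950) = 551/950 = 0.58
a = 4451 − 0.58(6950) = 4451 − 4031 = 420
C = 420 + 0.58(5800) = 420 + 3364 = 3784

C = 3784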